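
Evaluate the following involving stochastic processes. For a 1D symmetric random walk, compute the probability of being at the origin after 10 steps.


P(S(10) = 0) = C(10,5) / 4^5
= 252 / 1024
= 0.2461

0.2461


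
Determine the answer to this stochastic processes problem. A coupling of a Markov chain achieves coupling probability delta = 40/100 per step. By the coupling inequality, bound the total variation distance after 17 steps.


TV distance bound <= (1-delta)^n
= (1 - 0.4000)^17
= 0.6000^17
= 1.6927e-04

1.6927e-04


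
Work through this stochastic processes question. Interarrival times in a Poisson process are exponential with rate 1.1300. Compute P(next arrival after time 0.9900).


P(X > t) = exp(-lambda * t)
= exp(-1.1300 * 0.9900)
= exp(-1.1187) = 0.3267

0.3267


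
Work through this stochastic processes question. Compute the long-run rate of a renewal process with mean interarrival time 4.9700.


Long-run renewal rate = 1/E(X)
= 1/4.9700
= 0.2012

0.2012


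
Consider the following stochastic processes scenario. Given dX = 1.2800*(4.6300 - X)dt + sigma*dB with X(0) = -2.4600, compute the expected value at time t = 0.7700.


E[X(t)] = mu + (X(0) - mu)*exp(-theta*t)
= 4.6300 + (-2.4600 - 4.6300)*exp(-1.2800*0.7700)
= 4.6300 + -7.0900 * 0.3732
= 1.9839

1.9839


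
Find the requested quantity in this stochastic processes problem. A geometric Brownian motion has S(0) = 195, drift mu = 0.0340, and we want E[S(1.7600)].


E[S(t)] = S(0) * exp(mu * t)
= 195 * exp(0.0340 * 1.7600)
= 195 * 1.0617
= 207.0250

207.0250


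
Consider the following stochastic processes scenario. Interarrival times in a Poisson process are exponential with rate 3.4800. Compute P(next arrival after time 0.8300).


P(X > t) = exp(-lambda * t)
= exp(-3.4800 * 0.8300)
= exp(-2.8884) = 0.0557

0.0557


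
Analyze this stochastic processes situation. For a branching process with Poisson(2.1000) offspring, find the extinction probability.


Since mu = 2.1000 > 1, extinction prob q < 1.
Solve s = exp(mu*(s-1)) iteratively.
q = 0.1779

0.1779


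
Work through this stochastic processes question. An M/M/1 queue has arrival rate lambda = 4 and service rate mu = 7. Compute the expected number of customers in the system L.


rho = 4/7 = 0.5714
L = rho/(1-rho)
= 0.5714/0.4286
= 1.3333

1.3333


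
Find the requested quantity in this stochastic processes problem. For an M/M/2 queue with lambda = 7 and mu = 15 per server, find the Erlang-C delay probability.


a = lambda/mu = 0.4667
rho = a/c = 0.2333
Erlang-C formula applied:
C(c,a) = 0.0883

0.0883


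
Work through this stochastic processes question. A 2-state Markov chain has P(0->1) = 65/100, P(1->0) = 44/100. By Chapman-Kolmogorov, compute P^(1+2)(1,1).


P^3 = P^1 * P^2
Computing via matrix multiplication of the transition matrix.
Entry (1,1) of P^3 = 0.5960

0.5960


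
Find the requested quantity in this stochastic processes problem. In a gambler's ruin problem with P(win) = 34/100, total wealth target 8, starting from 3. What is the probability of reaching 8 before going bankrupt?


Gambler's ruin formula:
r = q/p = 0.6600/0.3400 = 1.9412
P(win) = (1 - r^i)/(1 - r^N)
= (1 - 1.9412^3)/(1 - 1.9412^8)
= 0.0315

0.0315


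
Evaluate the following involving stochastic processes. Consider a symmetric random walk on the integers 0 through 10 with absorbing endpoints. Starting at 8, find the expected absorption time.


For symmetric RW on 0,...,N with absorbing barriers, E(i) = i*(N-i)
E(8) = 8 * 2 = 16

16


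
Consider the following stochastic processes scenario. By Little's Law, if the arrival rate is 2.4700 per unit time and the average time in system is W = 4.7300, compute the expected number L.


Little's Law: L = lambda * W
= 2.4700 * 4.7300
= 11.6831

11.6831


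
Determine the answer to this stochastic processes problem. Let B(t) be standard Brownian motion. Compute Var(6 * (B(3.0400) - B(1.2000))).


Var(alpha*(B(t)-B(s))) = alpha^2 * (t-s)
= 6^2 * (3.0400 - 1.2000)
= 36 * 1.8400
= 66.2400

66.2400


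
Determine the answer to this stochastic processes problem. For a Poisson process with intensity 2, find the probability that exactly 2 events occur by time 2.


P(N(t)=k) = (lambda*t)^k * exp(-lambda*t) / k!
lambda*t = 4
= 4^2 * exp(-4) / 2!
= 16 * 0.0183 / 2
= 0.1465

0.1465


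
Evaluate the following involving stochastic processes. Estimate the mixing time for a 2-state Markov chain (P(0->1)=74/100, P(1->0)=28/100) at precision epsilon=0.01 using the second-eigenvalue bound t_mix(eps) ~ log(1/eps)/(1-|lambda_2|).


lambda_2 = |1 - p01 - p10| = |1 - 0.7400 - 0.2800| = 0.0200
t_mix ~ log(1/eps)/(1 - |lambda_2|)
= log(100)/(1 - 0.0200) = 4.6052/0.9800
= 4.6992

4.6992


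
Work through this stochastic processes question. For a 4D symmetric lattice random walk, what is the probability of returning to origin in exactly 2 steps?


P(return in 2 steps) = P(reverse first step) = 1/(2d)
= 1/8
= 0.1250

0.1250


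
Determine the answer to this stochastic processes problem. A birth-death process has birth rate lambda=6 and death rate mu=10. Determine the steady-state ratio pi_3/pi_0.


For birth-death process, pi_n/pi_0 = (lambda/mu)^n
= (6/10)^3
= 0.2160

0.2160


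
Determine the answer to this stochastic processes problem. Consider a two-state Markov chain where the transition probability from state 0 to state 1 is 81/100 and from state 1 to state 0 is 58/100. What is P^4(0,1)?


Computing P^4 by matrix multiplication.
P = [[0.1900, 0.8100], [0.5800, 0.4200]]
After raising P to the power 4:
P^4(0,1) = 0.5693

0.5693


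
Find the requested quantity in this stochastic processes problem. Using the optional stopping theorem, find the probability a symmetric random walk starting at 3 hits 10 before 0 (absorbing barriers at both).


By optional stopping theorem: E(M at tau) = M(0) = 3
P(hit 10)*10 + P(hit 0)*0 = 3
P(hit 10) = (3 - 0)/(10 - 0) = 3/10 = 0.3000

0.3000


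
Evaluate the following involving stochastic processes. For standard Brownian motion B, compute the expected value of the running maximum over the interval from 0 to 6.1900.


E(max B(s)) = sqrt(2t/pi)
= sqrt(2*6.1900/pi)
= sqrt(3.9407)
= 1.9851

1.9851


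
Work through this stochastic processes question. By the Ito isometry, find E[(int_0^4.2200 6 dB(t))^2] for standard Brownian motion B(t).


By Ito isometry: E[(int f dB)^2] = int f^2 dt
= 6^2 * 4.2200
= 36 * 4.2200 = 151.9200

151.9200


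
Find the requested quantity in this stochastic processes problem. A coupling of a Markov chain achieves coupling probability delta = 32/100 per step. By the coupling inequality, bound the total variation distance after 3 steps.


TV distance bound <= (1-delta)^n
= (1 - 0.3200)^3
= 0.6800^3
= 0.3144

0.3144


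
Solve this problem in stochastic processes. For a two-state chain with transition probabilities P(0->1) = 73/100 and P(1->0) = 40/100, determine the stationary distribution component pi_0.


Stationary distribution: pi_0 = p10/(p01+p10), pi_1 = p01/(p01+p10)
p01 = 0.7300, p10 = 0.4000
pi_0 = 0.3540

0.3540


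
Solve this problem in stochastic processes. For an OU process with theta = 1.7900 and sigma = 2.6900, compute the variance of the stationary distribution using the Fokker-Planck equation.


Stationary variance = sigma^2 / (2*theta)
= 2.6900^2 / (2*1.7900)
= 7.2361 / 3.5800
= 2.0213

2.0213


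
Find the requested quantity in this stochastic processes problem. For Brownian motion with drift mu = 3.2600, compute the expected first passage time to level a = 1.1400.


Expected first passage time = a/mu
= 1.1400/3.2600
= 0.3497

0.3497


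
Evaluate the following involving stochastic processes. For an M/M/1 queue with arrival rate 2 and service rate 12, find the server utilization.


rho = lambda/mu
= 2/12
= 0.1667

0.1667


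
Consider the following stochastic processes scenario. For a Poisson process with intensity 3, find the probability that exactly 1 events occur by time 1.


P(N(t)=k) = (lambda*t)^k * exp(-lambda*t) / k!
lambda*t = 3
= 3^1 * exp(-3) / 1!
= 3 * 0.0498 / 1
= 0.1494

0.1494


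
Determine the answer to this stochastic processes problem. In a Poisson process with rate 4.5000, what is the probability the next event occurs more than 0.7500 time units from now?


P(X > t) = exp(-lambda * t)
= exp(-4.5000 * 0.7500)
= exp(-3.3750) = 0.0342

0.0342


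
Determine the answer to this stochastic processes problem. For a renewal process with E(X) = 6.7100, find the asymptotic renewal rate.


Long-run renewal rate = 1/E(X)
= 1/6.7100
= 0.1490

0.1490


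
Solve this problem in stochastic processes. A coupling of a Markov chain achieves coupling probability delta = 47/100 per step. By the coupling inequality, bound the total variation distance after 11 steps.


TV distance bound <= (1-delta)^n
= (1 - 0.4700)^11
= 0.5300^11
= 9.2690e-04

9.2690e-04


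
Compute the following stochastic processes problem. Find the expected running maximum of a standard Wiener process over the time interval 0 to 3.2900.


E(max B(s)) = sqrt(2t/pi)
= sqrt(2*3.2900/pi)
= sqrt(2.0945)
= 1.4472

1.4472


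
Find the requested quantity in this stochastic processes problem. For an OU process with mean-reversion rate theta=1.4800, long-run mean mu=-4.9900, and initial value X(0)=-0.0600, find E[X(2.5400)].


E[X(t)] = mu + (X(0) - mu)*exp(-theta*t)
= -4.9900 + (-0.0600 - -4.9900)*exp(-1.4800*2.5400)
= -4.9900 + 4.9300 * 0.0233
= -4.8751

-4.8751


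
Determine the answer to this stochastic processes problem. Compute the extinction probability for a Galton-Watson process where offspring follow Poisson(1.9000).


Since mu = 1.9000 > 1, extinction prob q < 1.
Solve s = exp(mu*(s-1)) iteratively.
q = 0.2328

0.2328


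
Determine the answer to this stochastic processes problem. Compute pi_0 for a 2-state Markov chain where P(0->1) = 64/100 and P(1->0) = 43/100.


Stationary distribution: pi_0 = p10/(p01+p10), pi_1 = p01/(p01+p10)
p01 = 0.6400, p10 = 0.4300
pi_0 = 0.4019

0.4019


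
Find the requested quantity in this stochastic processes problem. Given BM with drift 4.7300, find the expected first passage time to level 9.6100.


Expected first passage time = a/mu
= 9.6100/4.7300
= 2.0317

2.0317


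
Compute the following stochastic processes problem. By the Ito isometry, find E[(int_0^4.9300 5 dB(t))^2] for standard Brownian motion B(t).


By Ito isometry: E[(int f dB)^2] = int f^2 dt
= 5^2 * 4.9300
= 25 * 4.9300 = 123.2500

123.2500


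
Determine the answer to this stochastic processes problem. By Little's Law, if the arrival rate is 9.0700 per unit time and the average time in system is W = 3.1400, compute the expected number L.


Little's Law: L = lambda * W
= 9.0700 * 3.1400
= 28.4798

28.4798


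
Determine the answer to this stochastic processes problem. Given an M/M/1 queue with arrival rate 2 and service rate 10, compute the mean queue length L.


rho = 2/10 = 0.2000
L = rho/(1-rho)
= 0.2000/0.8000
= 0.2500

0.2500


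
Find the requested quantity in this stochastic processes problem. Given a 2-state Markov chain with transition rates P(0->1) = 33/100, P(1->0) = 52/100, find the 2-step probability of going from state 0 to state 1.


Computing P^2 by matrix multiplication.
P = [[0.6700, 0.3300], [0.5200, 0.4800]]
After raising P to the power 2:
P^2(0,1) = 0.3795

0.3795


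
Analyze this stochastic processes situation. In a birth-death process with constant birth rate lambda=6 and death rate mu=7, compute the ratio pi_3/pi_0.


For birth-death process, pi_n/pi_0 = (lambda/mu)^n
= (6/7)^3
= 0.6297

0.6297


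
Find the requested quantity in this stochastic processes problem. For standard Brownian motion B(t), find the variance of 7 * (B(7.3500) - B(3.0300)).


Var(alpha*(B(t)-B(s))) = alpha^2 * (t-s)
= 7^2 * (7.3500 - 3.0300)
= 49 * 4.3200
= 211.6800

211.6800


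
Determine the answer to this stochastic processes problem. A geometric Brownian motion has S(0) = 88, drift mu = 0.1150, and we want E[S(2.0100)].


E[S(t)] = S(0) * exp(mu * t)
= 88 * exp(0.1150 * 2.0100)
= 88 * 1.2600
= 110.8842

110.8842


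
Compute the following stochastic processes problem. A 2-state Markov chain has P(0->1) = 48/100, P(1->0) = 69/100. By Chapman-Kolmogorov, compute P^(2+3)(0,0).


P^5 = P^2 * P^3
Computing via matrix multiplication of the transition matrix.
Entry (0,0) of P^5 = 0.5897

0.5897


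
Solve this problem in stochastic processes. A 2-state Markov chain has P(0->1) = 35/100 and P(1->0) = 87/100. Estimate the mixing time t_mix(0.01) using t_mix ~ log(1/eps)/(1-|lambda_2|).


lambda_2 = |1 - p01 - p10| = |1 - 0.3500 - 0.8700| = 0.2200
t_mix ~ log(1/eps)/(1 - |lambda_2|)
= log(100)/(1 - 0.2200) = 4.6052/0.7800
= 5.9041

5.9041


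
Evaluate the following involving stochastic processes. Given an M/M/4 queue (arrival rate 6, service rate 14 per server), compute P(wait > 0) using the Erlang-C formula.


a = lambda/mu = 0.4286
rho = a/c = 0.1071
Erlang-C formula applied:
C(c,a) = 0.0010

0.0010


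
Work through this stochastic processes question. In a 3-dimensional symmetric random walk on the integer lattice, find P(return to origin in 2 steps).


P(return in 2 steps) = P(reverse first step) = 1/(2d)
= 1/6
= 0.1667

0.1667


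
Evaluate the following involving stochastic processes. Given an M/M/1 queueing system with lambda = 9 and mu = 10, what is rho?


rho = lambda/mu
= 9/10
= 0.9000

0.9000


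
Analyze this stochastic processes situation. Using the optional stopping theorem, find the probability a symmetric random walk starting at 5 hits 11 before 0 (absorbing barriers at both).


By optional stopping theorem: E(M at tau) = M(0) = 5
P(hit 11)*11 + P(hit 0)*0 = 5
P(hit 11) = (5 - 0)/(11 - 0) = 5/11 = 0.4545

0.4545


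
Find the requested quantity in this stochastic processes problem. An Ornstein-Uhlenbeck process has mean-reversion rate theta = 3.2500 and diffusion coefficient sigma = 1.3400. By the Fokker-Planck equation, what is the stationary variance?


Stationary variance = sigma^2 / (2*theta)
= 1.3400^2 / (2*3.2500)
= 1.7956 / 6.5000
= 0.2762

0.2762


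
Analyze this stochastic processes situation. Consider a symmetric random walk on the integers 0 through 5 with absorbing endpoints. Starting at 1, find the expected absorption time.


For symmetric RW on 0,...,N with absorbing barriers, E(i) = i*(N-i)
E(1) = 1 * 4 = 4

4


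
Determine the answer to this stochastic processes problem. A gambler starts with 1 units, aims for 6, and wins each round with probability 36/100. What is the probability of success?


Gambler's ruin formula:
r = q/p = 0.6400/0.3600 = 1.7778
P(win) = (1 - r^i)/(1 - r^N)
= (1 - 1.7778^1)/(1 - 1.7778^6)
= 0.0254

0.0254


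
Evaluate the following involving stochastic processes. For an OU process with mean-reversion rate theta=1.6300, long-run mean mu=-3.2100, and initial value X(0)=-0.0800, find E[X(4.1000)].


E[X(t)] = mu + (X(0) - mu)*exp(-theta*t)
= -3.2100 + (-0.0800 - -3.2100)*exp(-1.6300*4.1000)
= -3.2100 + 3.1300 * 0.0013
= -3.2061

-3.2061


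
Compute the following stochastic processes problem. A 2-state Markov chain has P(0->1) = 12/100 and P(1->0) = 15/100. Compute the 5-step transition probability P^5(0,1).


Computing P^5 by matrix multiplication.
P = [[0.8800, 0.1200], [0.1500, 0.8500]]
After raising P to the power 5:
P^5(0,1) = 0.3523

0.3523


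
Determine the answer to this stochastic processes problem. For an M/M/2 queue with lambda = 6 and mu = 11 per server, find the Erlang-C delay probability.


a = lambda/mu = 0.5455
rho = a/c = 0.2727
Erlang-C formula applied:
C(c,a) = 0.1169

0.1169


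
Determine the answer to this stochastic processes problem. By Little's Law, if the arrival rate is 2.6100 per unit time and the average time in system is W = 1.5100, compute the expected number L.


Little's Law: L = lambda * W
= 2.6100 * 1.5100
= 3.9411

3.9411


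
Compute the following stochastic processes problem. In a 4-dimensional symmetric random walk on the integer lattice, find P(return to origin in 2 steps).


P(return in 2 steps) = P(reverse first step) = 1/(2d)
= 1/8
= 0.1250

0.1250


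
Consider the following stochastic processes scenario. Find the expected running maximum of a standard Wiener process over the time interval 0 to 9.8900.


E(max B(s)) = sqrt(2t/pi)
= sqrt(2*9.8900/pi)
= sqrt(6.2962)
= 2.5092

2.5092


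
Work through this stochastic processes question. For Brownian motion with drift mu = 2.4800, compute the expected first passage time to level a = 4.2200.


Expected first passage time = a/mu
= 4.2200/2.4800
= 1.7016

1.7016


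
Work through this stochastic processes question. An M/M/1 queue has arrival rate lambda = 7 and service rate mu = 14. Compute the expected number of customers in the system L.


rho = 7/14 = 0.5000
L = rho/(1-rho)
= 0.5000/0.5000
= 1.0000

1.0000


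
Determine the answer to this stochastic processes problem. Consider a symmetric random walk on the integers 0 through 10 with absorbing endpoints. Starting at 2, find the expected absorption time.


For symmetric RW on 0,...,N with absorbing barriers, E(i) = i*(N-i)
E(2) = 2 * 8 = 16

16


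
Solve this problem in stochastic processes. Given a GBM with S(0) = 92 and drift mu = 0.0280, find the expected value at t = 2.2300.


E[S(t)] = S(0) * exp(mu * t)
= 92 * exp(0.0280 * 2.2300)
= 92 * 1.0644
= 97.9276

97.9276


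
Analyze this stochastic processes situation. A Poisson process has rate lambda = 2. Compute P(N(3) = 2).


P(N(t)=k) = (lambda*t)^k * exp(-lambda*t) / k!
lambda*t = 6
= 6^2 * exp(-6) / 2!
= 36 * 0.0025 / 2
= 0.0446

0.0446


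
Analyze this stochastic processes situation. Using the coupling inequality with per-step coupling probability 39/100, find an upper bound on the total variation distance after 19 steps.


TV distance bound <= (1-delta)^n
= (1 - 0.3900)^19
= 0.6100^19
= 8.3419e-05

8.3419e-05


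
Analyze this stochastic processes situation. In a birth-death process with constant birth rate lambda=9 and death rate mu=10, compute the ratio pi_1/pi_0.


For birth-death process, pi_n/pi_0 = (lambda/mu)^n
= (9/10)^1
= 0.9000

0.9000


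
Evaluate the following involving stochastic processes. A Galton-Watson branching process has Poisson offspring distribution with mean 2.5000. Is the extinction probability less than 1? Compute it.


Since mu = 2.5000 > 1, extinction prob q < 1.
Solve s = exp(mu*(s-1)) iteratively.
q = 0.1074

0.1074


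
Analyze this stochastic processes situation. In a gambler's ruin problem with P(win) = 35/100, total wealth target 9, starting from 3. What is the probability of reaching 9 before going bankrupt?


Gambler's ruin formula:
r = q/p = 0.6500/0.3500 = 1.8571
P(win) = (1 - r^i)/(1 - r^N)
= (1 - 1.8571^3)/(1 - 1.8571^9)
= 0.0206

0.0206


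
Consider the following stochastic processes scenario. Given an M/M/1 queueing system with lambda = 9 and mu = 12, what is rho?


rho = lambda/mu
= 9/12
= 0.7500

0.7500


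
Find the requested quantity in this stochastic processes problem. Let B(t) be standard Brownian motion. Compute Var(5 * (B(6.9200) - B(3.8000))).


Var(alpha*(B(t)-B(s))) = alpha^2 * (t-s)
= 5^2 * (6.9200 - 3.8000)
= 25 * 3.1200
= 78.0000

78.0000


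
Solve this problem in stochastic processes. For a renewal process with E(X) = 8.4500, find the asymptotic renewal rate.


Long-run renewal rate = 1/E(X)
= 1/8.4500
= 0.1183

0.1183


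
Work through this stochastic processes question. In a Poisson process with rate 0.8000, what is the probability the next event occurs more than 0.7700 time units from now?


P(X > t) = exp(-lambda * t)
= exp(-0.8000 * 0.7700)
= exp(-0.6160) = 0.5401

0.5401


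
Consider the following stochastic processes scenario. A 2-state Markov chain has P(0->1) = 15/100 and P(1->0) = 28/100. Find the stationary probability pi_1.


Stationary distribution: pi_0 = p10/(p01+p10), pi_1 = p01/(p01+p10)
p01 = 0.1500, p10 = 0.2800
pi_1 = 0.3488

0.3488


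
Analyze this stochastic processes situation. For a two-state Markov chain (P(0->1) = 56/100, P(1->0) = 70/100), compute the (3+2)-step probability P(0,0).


P^5 = P^3 * P^2
Computing via matrix multiplication of the transition matrix.
Entry (0,0) of P^5 = 0.5550

0.5550


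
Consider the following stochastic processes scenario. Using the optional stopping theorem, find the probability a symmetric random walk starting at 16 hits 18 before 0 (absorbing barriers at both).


By optional stopping theorem: E(M at tau) = M(0) = 16
P(hit 18)*18 + P(hit 0)*0 = 16
P(hit 18) = (16 - 0)/(18 - 0) = 8/9 = 0.8889

0.8889


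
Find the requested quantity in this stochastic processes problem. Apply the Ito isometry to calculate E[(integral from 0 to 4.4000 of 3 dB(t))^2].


By Ito isometry: E[(int f dB)^2] = int f^2 dt
= 3^2 * 4.4000
= 9 * 4.4000 = 39.6000

39.6000


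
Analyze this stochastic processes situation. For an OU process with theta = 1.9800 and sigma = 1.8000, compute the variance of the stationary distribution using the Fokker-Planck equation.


Stationary variance = sigma^2 / (2*theta)
= 1.8000^2 / (2*1.9800)
= 3.2400 / 3.9600
= 0.8182

0.8182


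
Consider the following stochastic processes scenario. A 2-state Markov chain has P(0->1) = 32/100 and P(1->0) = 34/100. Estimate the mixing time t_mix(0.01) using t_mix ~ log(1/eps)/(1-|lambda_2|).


lambda_2 = |1 - p01 - p10| = |1 - 0.3200 - 0.3400| = 0.3400
t_mix ~ log(1/eps)/(1 - |lambda_2|)
= log(100)/(1 - 0.3400) = 4.6052/0.6600
= 6.9775

6.9775


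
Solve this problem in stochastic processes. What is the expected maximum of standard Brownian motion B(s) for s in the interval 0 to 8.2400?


E(max B(s)) = sqrt(2t/pi)
= sqrt(2*8.2400/pi)
= sqrt(5.2457)
= 2.2904

2.2904


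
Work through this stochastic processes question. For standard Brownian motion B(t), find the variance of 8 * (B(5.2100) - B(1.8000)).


Var(alpha*(B(t)-B(s))) = alpha^2 * (t-s)
= 8^2 * (5.2100 - 1.8000)
= 64 * 3.4100
= 218.2400

218.2400


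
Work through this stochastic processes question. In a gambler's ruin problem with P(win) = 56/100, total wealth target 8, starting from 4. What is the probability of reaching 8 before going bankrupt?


Gambler's ruin formula:
r = q/p = 0.4400/0.5600 = 0.7857
P(win) = (1 - r^i)/(1 - r^N)
= (1 - 0.7857^4)/(1 - 0.7857^8)
= 0.7241

0.7241


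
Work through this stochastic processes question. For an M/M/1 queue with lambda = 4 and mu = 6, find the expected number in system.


rho = 4/6 = 0.6667
L = rho/(1-rho)
= 0.6667/0.3333
= 2.0000

2.0000


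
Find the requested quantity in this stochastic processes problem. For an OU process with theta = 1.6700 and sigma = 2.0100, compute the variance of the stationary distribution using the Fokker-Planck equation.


Stationary variance = sigma^2 / (2*theta)
= 2.0100^2 / (2*1.6700)
= 4.0401 / 3.3400
= 1.2096

1.2096


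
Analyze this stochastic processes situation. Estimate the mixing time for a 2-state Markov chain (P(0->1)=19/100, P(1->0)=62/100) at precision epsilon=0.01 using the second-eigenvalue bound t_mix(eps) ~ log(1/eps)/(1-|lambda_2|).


lambda_2 = |1 - p01 - p10| = |1 - 0.1900 - 0.6200| = 0.1900
t_mix ~ log(1/eps)/(1 - |lambda_2|)
= log(100)/(1 - 0.1900) = 4.6052/0.8100
= 5.6854

5.6854


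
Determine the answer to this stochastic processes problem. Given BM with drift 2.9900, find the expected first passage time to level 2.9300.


Expected first passage time = a/mu
= 2.9300/2.9900
= 0.9799

0.9799


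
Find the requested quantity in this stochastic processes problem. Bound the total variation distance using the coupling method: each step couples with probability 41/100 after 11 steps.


TV distance bound <= (1-delta)^n
= (1 - 0.4100)^11
= 0.5900^11
= 0.0030

0.0030


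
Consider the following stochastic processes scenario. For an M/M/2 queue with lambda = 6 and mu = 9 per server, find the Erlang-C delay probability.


a = lambda/mu = 0.6667
rho = a/c = 0.3333
Erlang-C formula applied:
C(c,a) = 0.1667

0.1667


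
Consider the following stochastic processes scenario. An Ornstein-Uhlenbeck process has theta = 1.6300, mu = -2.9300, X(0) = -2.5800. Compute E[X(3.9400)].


E[X(t)] = mu + (X(0) - mu)*exp(-theta*t)
= -2.9300 + (-2.5800 - -2.9300)*exp(-1.6300*3.9400)
= -2.9300 + 0.3500 * 0.0016
= -2.9294

-2.9294


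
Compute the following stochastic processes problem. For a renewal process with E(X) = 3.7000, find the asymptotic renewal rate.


Long-run renewal rate = 1/E(X)
= 1/3.7000
= 0.2703

0.2703


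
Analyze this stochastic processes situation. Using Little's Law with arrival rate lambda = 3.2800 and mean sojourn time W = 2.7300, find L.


Little's Law: L = lambda * W
= 3.2800 * 2.7300
= 8.9544

8.9544


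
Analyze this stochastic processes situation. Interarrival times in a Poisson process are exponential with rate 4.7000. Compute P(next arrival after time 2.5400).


P(X > t) = exp(-lambda * t)
= exp(-4.7000 * 2.5400)
= exp(-11.9380) = 6.5372e-06

6.5372e-06


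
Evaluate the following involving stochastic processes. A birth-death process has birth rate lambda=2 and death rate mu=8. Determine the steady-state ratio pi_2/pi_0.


For birth-death process, pi_n/pi_0 = (lambda/mu)^n
= (2/8)^2
= 0.0625

0.0625


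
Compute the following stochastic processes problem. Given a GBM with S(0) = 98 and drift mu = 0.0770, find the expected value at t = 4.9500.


E[S(t)] = S(0) * exp(mu * t)
= 98 * exp(0.0770 * 4.9500)
= 98 * 1.4640
= 143.4688

143.4688


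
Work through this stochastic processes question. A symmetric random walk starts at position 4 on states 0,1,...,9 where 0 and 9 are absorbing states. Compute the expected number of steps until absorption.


For symmetric RW on 0,...,N with absorbing barriers, E(i) = i*(N-i)
E(4) = 4 * 5 = 20

20


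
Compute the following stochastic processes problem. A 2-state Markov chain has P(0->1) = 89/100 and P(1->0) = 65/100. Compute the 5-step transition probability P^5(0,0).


Computing P^5 by matrix multiplication.
P = [[0.1100, 0.8900], [0.6500, 0.3500]]
After raising P to the power 5:
P^5(0,0) = 0.3955

0.3955


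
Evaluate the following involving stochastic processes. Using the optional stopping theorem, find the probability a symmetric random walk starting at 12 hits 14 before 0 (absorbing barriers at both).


By optional stopping theorem: E(M at tau) = M(0) = 12
P(hit 14)*14 + P(hit 0)*0 = 12
P(hit 14) = (12 - 0)/(14 - 0) = 6/7 = 0.8571

0.8571


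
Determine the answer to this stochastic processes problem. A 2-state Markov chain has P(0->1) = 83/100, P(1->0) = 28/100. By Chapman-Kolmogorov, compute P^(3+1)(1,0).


P^4 = P^3 * P^1
Computing via matrix multiplication of the transition matrix.
Entry (1,0) of P^4 = 0.2522

0.2522


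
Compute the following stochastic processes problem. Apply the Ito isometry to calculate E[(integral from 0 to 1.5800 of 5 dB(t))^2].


By Ito isometry: E[(int f dB)^2] = int f^2 dt
= 5^2 * 1.5800
= 25 * 1.5800 = 39.5000

39.5000


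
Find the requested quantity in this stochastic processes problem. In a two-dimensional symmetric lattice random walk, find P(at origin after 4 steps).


P = C(4,2)^2 / 4^4
= 6^2 / 256
= 36 / 256
= 0.1406

0.1406


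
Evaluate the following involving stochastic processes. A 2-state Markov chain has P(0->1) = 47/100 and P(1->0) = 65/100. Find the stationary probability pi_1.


Stationary distribution: pi_0 = p10/(p01+p10), pi_1 = p01/(p01+p10)
p01 = 0.4700, p10 = 0.6500
pi_1 = 0.4196

0.4196


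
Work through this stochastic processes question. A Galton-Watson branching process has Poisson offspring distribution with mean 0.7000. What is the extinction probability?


Since mu = 0.7000 <= 1, extinction probability = 1.

1.0000


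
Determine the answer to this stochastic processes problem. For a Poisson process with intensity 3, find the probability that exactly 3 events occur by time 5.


P(N(t)=k) = (lambda*t)^k * exp(-lambda*t) / k!
lambda*t = 15
= 15^3 * exp(-15) / 3!
= 3375 * 3.0590e-07 / 6
= 1.7207e-04

1.7207e-04


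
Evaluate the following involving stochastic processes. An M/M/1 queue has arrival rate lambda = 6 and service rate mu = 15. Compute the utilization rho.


rho = lambda/mu
= 6/15
= 0.4000

0.4000


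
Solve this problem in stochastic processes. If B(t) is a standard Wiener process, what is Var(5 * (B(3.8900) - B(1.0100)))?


Var(alpha*(B(t)-B(s))) = alpha^2 * (t-s)
= 5^2 * (3.8900 - 1.0100)
= 25 * 2.8800
= 72.0000

72.0000


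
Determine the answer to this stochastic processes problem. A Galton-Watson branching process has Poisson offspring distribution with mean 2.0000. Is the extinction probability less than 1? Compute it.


Since mu = 2.0000 > 1, extinction prob q < 1.
Solve s = exp(mu*(s-1)) iteratively.
q = 0.2032

0.2032


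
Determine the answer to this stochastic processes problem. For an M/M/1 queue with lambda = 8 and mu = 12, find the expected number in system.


rho = 8/12 = 0.6667
L = rho/(1-rho)
= 0.6667/0.3333
= 2.0000

2.0000


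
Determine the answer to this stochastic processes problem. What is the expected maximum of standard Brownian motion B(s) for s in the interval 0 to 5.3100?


E(max B(s)) = sqrt(2t/pi)
= sqrt(2*5.3100/pi)
= sqrt(3.3805)
= 1.8386

1.8386


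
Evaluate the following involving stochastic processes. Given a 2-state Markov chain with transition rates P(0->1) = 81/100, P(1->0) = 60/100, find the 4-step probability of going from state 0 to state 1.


Computing P^4 by matrix multiplication.
P = [[0.1900, 0.8100], [0.6000, 0.4000]]
After raising P to the power 4:
P^4(0,1) = 0.5582

0.5582


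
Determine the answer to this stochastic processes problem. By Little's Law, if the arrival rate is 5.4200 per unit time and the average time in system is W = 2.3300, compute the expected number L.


Little's Law: L = lambda * W
= 5.4200 * 2.3300
= 12.6286

12.6286


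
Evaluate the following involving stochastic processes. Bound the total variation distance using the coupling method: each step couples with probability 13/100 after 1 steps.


TV distance bound <= (1-delta)^n
= (1 - 0.1300)^1
= 0.8700^1
= 0.8700

0.8700


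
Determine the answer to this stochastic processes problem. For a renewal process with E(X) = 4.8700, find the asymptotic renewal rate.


Long-run renewal rate = 1/E(X)
= 1/4.8700
= 0.2053

0.2053


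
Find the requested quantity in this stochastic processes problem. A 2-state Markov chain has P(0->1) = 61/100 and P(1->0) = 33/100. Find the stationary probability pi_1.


Stationary distribution: pi_0 = p10/(p01+p10), pi_1 = p01/(p01+p10)
p01 = 0.6100, p10 = 0.3300
pi_1 = 0.6489

0.6489


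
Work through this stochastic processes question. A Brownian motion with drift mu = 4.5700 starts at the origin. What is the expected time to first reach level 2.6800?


Expected first passage time = a/mu
= 2.6800/4.5700
= 0.5864

0.5864


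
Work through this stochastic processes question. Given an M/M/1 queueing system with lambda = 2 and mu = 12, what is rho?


rho = lambda/mu
= 2/12
= 0.1667

0.1667


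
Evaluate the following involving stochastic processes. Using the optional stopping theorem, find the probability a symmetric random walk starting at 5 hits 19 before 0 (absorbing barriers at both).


By optional stopping theorem: E(M at tau) = M(0) = 5
P(hit 19)*19 + P(hit 0)*0 = 5
P(hit 19) = (5 - 0)/(19 - 0) = 5/19 = 0.2632

0.2632


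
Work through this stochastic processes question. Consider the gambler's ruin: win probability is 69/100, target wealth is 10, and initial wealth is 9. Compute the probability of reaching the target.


Gambler's ruin formula:
r = q/p = 0.3100/0.6900 = 0.4493
P(win) = (1 - r^i)/(1 - r^N)
= (1 - 0.4493^9)/(1 - 0.4493^10)
= 0.9996

0.9996


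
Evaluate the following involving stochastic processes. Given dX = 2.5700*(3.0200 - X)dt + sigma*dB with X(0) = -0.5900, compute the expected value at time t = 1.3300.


E[X(t)] = mu + (X(0) - mu)*exp(-theta*t)
= 3.0200 + (-0.5900 - 3.0200)*exp(-2.5700*1.3300)
= 3.0200 + -3.6100 * 0.0328
= 2.9017

2.9017


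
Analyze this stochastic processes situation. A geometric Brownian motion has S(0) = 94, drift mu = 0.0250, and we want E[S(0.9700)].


E[S(t)] = S(0) * exp(mu * t)
= 94 * exp(0.0250 * 0.9700)
= 94 * 1.0245
= 96.3074

96.3074


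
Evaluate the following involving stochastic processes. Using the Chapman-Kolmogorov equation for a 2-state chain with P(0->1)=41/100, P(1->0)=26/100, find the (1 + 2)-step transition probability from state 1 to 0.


P^3 = P^1 * P^2
Computing via matrix multiplication of the transition matrix.
Entry (1,0) of P^3 = 0.3741

0.3741


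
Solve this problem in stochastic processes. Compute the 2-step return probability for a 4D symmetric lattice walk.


P(return in 2 steps) = P(reverse first step) = 1/(2d)
= 1/8
= 0.1250

0.1250


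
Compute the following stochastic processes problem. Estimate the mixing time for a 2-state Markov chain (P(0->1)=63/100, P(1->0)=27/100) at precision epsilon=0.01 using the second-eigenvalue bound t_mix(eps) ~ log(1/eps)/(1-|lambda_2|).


lambda_2 = |1 - p01 - p10| = |1 - 0.6300 - 0.2700| = 0.1000
t_mix ~ log(1/eps)/(1 - |lambda_2|)
= log(100)/(1 - 0.1000) = 4.6052/0.9000
= 5.1169

5.1169


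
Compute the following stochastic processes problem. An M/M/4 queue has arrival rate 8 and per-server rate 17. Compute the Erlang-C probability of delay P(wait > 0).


a = lambda/mu = 0.4706
rho = a/c = 0.1176
Erlang-C formula applied:
C(c,a) = 0.0014

0.0014


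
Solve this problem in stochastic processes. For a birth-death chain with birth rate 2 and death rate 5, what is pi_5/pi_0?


For birth-death process, pi_n/pi_0 = (lambda/mu)^n
= (2/5)^5
= 0.0102

0.0102


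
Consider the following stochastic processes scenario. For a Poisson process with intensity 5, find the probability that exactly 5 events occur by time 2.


P(N(t)=k) = (lambda*t)^k * exp(-lambda*t) / k!
lambda*t = 10
= 10^5 * exp(-10) / 5!
= 100000 * 4.5400e-05 / 120
= 0.0378

0.0378


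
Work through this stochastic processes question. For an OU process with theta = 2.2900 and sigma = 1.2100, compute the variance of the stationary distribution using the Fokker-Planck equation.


Stationary variance = sigma^2 / (2*theta)
= 1.2100^2 / (2*2.2900)
= 1.4641 / 4.5800
= 0.3197

0.3197


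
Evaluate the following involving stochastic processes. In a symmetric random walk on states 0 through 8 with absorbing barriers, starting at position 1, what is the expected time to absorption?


For symmetric RW on 0,...,N with absorbing barriers, E(i) = i*(N-i)
E(1) = 1 * 7 = 7

7


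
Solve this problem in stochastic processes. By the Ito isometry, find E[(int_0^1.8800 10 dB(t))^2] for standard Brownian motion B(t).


By Ito isometry: E[(int f dB)^2] = int f^2 dt
= 10^2 * 1.8800
= 100 * 1.8800 = 188.0000

188.0000


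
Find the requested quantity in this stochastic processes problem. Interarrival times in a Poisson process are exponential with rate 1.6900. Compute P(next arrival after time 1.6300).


P(X > t) = exp(-lambda * t)
= exp(-1.6900 * 1.6300)
= exp(-2.7547) = 0.0636

0.0636


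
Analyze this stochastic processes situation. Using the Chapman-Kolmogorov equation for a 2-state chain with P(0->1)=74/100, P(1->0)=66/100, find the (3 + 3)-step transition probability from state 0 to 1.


P^6 = P^3 * P^3
Computing via matrix multiplication of the transition matrix.
Entry (0,1) of P^6 = 0.5264

0.5264


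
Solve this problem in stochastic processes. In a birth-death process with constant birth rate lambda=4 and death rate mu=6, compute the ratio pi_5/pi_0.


For birth-death process, pi_n/pi_0 = (lambda/mu)^n
= (4/6)^5
= 0.1317

0.1317


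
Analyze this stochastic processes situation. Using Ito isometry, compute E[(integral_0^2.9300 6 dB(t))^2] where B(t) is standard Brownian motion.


By Ito isometry: E[(int f dB)^2] = int f^2 dt
= 6^2 * 2.9300
= 36 * 2.9300 = 105.4800

105.4800


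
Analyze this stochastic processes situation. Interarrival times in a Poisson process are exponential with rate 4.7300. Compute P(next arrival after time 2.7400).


P(X > t) = exp(-lambda * t)
= exp(-4.7300 * 2.7400)
= exp(-12.9602) = 2.3521e-06

2.3521e-06


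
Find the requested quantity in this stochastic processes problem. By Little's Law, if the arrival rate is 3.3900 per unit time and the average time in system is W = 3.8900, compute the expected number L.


Little's Law: L = lambda * W
= 3.3900 * 3.8900
= 13.1871

13.1871


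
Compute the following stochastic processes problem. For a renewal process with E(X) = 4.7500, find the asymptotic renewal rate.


Long-run renewal rate = 1/E(X)
= 1/4.7500
= 0.2105

0.2105


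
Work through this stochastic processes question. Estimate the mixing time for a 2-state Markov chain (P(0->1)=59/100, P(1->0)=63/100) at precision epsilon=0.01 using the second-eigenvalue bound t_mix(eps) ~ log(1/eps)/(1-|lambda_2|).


lambda_2 = |1 - p01 - p10| = |1 - 0.5900 - 0.6300| = 0.2200
t_mix ~ log(1/eps)/(1 - |lambda_2|)
= log(100)/(1 - 0.2200) = 4.6052/0.7800
= 5.9041

5.9041


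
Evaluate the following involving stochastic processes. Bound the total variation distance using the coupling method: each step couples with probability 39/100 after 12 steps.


TV distance bound <= (1-delta)^n
= (1 - 0.3900)^12
= 0.6100^12
= 0.0027

0.0027


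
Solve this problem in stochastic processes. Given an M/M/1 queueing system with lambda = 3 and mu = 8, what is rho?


rho = lambda/mu
= 3/8
= 0.3750

0.3750


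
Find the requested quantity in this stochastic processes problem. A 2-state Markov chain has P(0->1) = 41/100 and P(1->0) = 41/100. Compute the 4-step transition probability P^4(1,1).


Computing P^4 by matrix multiplication.
P = [[0.5900, 0.4100], [0.4100, 0.5900]]
After raising P to the power 4:
P^4(1,1) = 0.5005

0.5005


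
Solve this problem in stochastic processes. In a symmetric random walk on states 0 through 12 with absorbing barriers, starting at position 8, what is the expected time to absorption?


For symmetric RW on 0,...,N with absorbing barriers, E(i) = i*(N-i)
E(8) = 8 * 4 = 32

32


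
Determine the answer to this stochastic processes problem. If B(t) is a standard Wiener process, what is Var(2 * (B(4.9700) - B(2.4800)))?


Var(alpha*(B(t)-B(s))) = alpha^2 * (t-s)
= 2^2 * (4.9700 - 2.4800)
= 4 * 2.4900
= 9.9600

9.9600


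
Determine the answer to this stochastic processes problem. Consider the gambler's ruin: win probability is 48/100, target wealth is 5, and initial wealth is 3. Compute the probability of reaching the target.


Gambler's ruin formula:
r = q/p = 0.5200/0.4800 = 1.0833
P(win) = (1 - r^i)/(1 - r^N)
= (1 - 1.0833^3)/(1 - 1.0833^5)
= 0.5515

0.5515


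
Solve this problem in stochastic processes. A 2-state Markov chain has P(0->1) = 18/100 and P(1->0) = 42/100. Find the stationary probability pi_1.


Stationary distribution: pi_0 = p10/(p01+p10), pi_1 = p01/(p01+p10)
p01 = 0.1800, p10 = 0.4200
pi_1 = 0.3000

0.3000


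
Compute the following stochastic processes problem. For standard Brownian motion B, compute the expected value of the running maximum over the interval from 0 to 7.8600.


E(max B(s)) = sqrt(2t/pi)
= sqrt(2*7.8600/pi)
= sqrt(5.0038)
= 2.2369

2.2369


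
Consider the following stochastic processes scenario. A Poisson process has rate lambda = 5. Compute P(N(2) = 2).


P(N(t)=k) = (lambda*t)^k * exp(-lambda*t) / k!
lambda*t = 10
= 10^2 * exp(-10) / 2!
= 100 * 4.5400e-05 / 2
= 0.0023

0.0023
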